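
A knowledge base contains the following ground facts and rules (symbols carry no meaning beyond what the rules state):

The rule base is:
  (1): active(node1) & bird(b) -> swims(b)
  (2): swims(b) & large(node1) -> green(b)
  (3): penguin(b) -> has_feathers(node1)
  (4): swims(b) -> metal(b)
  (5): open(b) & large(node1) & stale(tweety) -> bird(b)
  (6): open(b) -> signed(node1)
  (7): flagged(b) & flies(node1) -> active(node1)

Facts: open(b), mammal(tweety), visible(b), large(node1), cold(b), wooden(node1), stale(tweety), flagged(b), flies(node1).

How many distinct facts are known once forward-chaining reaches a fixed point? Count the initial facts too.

[1] (5) [open(b) & large(node1) & stale(tweety) -> bird(b)]; (6) [open(b) -> signed(node1)]; (7) [flagged(b) & flies(node1) -> active(node1)]. ⇒ new: bird(b), signed(node1), active(node1).
[2] (1) [active(node1) & bird(b) -> swims(b)]. ⇒ new: swims(b).
[3] (2) [swims(b) & large(node1) -> green(b)]; (4) [swims(b) -> metal(b)]. ⇒ new: green(b), metal(b).
Closure: {active(node1), bird(b), cold(b), flagged(b), flies(node1), green(b), large(node1), mammal(tweety), metal(b), open(b), signed(node1), stale(tweety), swims(b), visible(b), wooden(node1)} — 15 facts.

15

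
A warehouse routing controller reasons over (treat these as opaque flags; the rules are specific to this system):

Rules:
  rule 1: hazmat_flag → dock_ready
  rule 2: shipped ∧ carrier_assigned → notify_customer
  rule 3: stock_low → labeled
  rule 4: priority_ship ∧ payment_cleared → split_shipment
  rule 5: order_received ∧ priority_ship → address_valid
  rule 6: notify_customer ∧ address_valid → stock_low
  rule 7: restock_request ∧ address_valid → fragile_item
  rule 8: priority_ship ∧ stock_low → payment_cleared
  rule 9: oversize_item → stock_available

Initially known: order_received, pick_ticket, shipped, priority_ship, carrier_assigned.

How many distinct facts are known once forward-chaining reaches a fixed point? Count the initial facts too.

11

Round 1: rule 2 [shipped ∧ carrier_assigned → notify_customer]; rule 5 [order_received ∧ priority_ship → address_valid]. New: notify_customer, address_valid.
Round 2: rule 6 [notify_customer ∧ address_valid → stock_low]. New: stock_low.
Round 3: rule 3 [stock_low → labeled]; rule 8 [priority_ship ∧ stock_low → payment_cleared]. New: labeled, payment_cleared.
Round 4: rule 4 [priority_ship ∧ payment_cleared → split_shipment]. New: split_shipment.
Closure: {address_valid, carrier_assigned, labeled, notify_customer, order_received, payment_cleared, pick_ticket, priority_ship, shipped, split_shipment, stock_low} — 11 facts.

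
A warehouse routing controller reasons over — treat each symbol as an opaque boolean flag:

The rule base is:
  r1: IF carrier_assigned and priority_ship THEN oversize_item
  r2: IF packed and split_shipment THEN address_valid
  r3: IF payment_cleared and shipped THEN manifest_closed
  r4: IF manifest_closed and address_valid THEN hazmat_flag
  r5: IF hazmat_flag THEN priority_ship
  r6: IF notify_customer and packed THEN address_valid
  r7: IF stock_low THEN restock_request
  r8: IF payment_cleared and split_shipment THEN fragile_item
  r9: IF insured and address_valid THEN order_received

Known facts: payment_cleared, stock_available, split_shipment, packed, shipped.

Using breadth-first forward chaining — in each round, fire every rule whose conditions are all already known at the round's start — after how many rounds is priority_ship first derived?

3

Round 1 — r2, r3, r8, derive address_valid, manifest_closed, fragile_item.
Round 2 — r4, derive hazmat_flag.
Round 3 — r5, derive priority_ship.
priority_ship first appears in round 3.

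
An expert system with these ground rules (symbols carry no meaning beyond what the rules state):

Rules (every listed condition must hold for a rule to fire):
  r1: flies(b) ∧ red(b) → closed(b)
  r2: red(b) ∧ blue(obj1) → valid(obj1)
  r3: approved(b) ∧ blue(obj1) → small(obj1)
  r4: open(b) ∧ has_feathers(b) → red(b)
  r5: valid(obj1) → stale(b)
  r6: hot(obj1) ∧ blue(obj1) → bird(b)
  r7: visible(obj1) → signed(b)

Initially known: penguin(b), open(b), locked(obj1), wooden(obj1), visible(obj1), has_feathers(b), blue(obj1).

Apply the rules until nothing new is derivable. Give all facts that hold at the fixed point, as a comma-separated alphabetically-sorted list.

blue(obj1), has_feathers(b), locked(obj1), open(b), penguin(b), red(b), signed(b), stale(b), valid(obj1), visible(obj1), wooden(obj1)

Round 1: r4 [open(b) ∧ has_feathers(b) → red(b)]; r7 [visible(obj1) → signed(b)]. Adds red(b), signed(b).
Round 2: r2 [red(b) ∧ blue(obj1) → valid(obj1)]. Adds valid(obj1).
Round 3: r5 [valid(obj1) → stale(b)]. Adds stale(b).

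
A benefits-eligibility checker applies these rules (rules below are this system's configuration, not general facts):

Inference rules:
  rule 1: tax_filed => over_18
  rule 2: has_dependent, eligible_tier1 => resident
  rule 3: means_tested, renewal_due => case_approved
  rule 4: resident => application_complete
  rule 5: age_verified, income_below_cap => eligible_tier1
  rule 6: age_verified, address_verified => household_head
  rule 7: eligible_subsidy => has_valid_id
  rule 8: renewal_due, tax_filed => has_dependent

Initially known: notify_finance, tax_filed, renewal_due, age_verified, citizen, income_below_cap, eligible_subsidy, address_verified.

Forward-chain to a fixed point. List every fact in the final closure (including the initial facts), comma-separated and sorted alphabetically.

address_verified, age_verified, application_complete, citizen, eligible_subsidy, eligible_tier1, has_dependent, has_valid_id, household_head, income_below_cap, notify_finance, over_18, renewal_due, resident, tax_filed

Round 1: rule 1 [tax_filed => over_18]; rule 5 [age_verified, income_below_cap => eligible_tier1]; rule 6 [age_verified, address_verified => household_head]; rule 7 [eligible_subsidy => has_valid_id]; rule 8 [renewal_due, tax_filed => has_dependent]. New: over_18, eligible_tier1, household_head, has_valid_id, has_dependent.
Round 2: rule 2 [has_dependent, eligible_tier1 => resident]. New: resident.
Round 3: rule 4 [resident => application_complete]. New: application_complete.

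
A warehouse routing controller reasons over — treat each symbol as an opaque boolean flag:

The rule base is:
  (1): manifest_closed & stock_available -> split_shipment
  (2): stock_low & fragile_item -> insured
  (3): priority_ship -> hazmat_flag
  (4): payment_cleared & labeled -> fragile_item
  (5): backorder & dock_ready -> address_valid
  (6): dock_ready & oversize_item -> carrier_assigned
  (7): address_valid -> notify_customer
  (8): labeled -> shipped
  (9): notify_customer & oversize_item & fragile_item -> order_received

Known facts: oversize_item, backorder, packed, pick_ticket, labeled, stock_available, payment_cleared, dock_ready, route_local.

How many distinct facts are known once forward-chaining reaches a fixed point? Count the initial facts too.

15

Round 1 — (4), (5), (6), (8), derive fragile_item, address_valid, carrier_assigned, shipped.
Round 2 — (7), derive notify_customer.
Round 3 — (9), derive order_received.
Closure: {address_valid, backorder, carrier_assigned, dock_ready, fragile_item, labeled, notify_customer, order_received, oversize_item, packed, payment_cleared, pick_ticket, route_local, shipped, stock_available} — 15 facts.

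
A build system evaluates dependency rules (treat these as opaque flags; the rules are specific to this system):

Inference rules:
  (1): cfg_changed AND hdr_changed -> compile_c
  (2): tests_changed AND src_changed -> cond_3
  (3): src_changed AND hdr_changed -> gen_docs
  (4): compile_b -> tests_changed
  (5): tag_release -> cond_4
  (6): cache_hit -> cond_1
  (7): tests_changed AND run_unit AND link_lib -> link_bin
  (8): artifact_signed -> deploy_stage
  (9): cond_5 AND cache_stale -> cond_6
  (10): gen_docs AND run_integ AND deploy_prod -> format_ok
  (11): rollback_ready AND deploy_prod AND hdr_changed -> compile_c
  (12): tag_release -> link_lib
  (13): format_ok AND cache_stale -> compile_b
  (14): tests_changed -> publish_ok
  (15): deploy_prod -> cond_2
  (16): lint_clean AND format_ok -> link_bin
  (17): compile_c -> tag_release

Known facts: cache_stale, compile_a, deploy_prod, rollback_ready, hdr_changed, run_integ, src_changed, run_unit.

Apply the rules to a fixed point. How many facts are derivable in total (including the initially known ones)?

Round 1 fires (3), (11), (15), giving gen_docs, compile_c, cond_2.
Round 2 fires (10), (17), giving format_ok, tag_release.
Round 3 fires (5), (12), (13), giving cond_4, link_lib, compile_b.
Round 4 fires (4), giving tests_changed.
Round 5 fires (2), (7), (14), giving cond_3, link_bin, publish_ok.
Closure: {cache_stale, compile_a, compile_b, compile_c, cond_2, cond_3, cond_4, deploy_prod, format_ok, gen_docs, hdr_changed, link_bin, link_lib, publish_ok, rollback_ready, run_integ, run_unit, src_changed, tag_release, tests_changed} — 20 facts.

20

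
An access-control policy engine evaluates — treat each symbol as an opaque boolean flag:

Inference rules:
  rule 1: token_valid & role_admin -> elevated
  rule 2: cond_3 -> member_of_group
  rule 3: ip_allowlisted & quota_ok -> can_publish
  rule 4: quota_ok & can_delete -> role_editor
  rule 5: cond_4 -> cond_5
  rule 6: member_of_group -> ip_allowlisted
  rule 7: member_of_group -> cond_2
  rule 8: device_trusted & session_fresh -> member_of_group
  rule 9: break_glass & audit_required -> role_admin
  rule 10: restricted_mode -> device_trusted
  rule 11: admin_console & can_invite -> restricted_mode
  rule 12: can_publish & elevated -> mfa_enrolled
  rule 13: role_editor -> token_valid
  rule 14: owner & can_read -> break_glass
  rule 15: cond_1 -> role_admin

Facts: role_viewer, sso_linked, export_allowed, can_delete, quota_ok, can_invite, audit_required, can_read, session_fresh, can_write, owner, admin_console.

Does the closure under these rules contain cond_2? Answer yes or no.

yes

Round 1: rule 4 [quota_ok & can_delete -> role_editor]; rule 11 [admin_console & can_invite -> restricted_mode]; rule 14 [owner & can_read -> break_glass]. Adds role_editor, restricted_mode, break_glass.
Round 2: rule 9 [break_glass & audit_required -> role_admin]; rule 10 [restricted_mode -> device_trusted]; rule 13 [role_editor -> token_valid]. Adds role_admin, device_trusted, token_valid.
Round 3: rule 1 [token_valid & role_admin -> elevated]; rule 8 [device_trusted & session_fresh -> member_of_group]. Adds elevated, member_of_group.
Round 4: rule 6 [member_of_group -> ip_allowlisted]; rule 7 [member_of_group -> cond_2]. Adds ip_allowlisted, cond_2.
Round 5: rule 3 [ip_allowlisted & quota_ok -> can_publish]. Adds can_publish.
Round 6: rule 12 [can_publish & elevated -> mfa_enrolled]. Adds mfa_enrolled.
cond_2 appears in round 4, so it is derivable.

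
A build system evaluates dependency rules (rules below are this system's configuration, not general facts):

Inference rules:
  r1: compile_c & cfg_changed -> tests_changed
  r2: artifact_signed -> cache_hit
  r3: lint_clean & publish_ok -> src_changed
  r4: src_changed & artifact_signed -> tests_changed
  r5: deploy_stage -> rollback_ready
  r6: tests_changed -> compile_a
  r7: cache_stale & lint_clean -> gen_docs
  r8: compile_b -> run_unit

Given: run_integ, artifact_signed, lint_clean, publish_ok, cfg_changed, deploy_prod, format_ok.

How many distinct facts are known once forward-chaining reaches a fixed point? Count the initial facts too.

[1] r2 [artifact_signed -> cache_hit]; r3 [lint_clean & publish_ok -> src_changed]. ⇒ new: cache_hit, src_changed.
[2] r4 [src_changed & artifact_signed -> tests_changed]. ⇒ new: tests_changed.
[3] r6 [tests_changed -> compile_a]. ⇒ new: compile_a.
Closure: {artifact_signed, cache_hit, cfg_changed, compile_a, deploy_prod, format_ok, lint_clean, publish_ok, run_integ, src_changed, tests_changed} — 11 facts.

11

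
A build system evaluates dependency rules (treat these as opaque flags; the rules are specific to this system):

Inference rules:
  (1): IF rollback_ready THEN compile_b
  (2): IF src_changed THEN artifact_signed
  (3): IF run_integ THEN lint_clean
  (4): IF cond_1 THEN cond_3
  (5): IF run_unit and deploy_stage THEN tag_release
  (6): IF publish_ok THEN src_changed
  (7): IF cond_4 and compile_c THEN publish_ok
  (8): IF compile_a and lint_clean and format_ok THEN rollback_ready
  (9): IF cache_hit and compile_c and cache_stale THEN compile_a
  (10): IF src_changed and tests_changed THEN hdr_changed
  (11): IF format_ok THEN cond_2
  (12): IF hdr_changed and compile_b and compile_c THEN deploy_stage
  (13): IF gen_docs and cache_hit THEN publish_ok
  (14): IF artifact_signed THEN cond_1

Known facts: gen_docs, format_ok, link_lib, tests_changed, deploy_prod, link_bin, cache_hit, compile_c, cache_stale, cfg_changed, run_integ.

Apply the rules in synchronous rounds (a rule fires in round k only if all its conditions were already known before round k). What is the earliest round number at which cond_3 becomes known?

Round 1: (3) [IF run_integ THEN lint_clean]; (9) [IF cache_hit and compile_c and cache_stale THEN compile_a]; (11) [IF format_ok THEN cond_2]; (13) [IF gen_docs and cache_hit THEN publish_ok]. New: lint_clean, compile_a, cond_2, publish_ok.
Round 2: (6) [IF publish_ok THEN src_changed]; (8) [IF compile_a and lint_clean and format_ok THEN rollback_ready]. New: src_changed, rollback_ready.
Round 3: (1) [IF rollback_ready THEN compile_b]; (2) [IF src_changed THEN artifact_signed]; (10) [IF src_changed and tests_changed THEN hdr_changed]. New: compile_b, artifact_signed, hdr_changed.
Round 4: (12) [IF hdr_changed and compile_b and compile_c THEN deploy_stage]; (14) [IF artifact_signed THEN cond_1]. New: deploy_stage, cond_1.
Round 5: (4) [IF cond_1 THEN cond_3]. New: cond_3.
cond_3 first appears in round 5.

5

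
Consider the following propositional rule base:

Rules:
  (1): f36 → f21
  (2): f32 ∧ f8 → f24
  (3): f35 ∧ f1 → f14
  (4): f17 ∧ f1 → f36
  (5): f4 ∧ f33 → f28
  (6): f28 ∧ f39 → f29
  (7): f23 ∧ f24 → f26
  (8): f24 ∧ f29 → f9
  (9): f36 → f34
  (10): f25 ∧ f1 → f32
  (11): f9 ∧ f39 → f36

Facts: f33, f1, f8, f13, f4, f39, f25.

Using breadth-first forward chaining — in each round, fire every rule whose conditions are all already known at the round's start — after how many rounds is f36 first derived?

4

[1] (5) [f4 ∧ f33 → f28]; (10) [f25 ∧ f1 → f32]. ⇒ new: f28, f32.
[2] (2) [f32 ∧ f8 → f24]; (6) [f28 ∧ f39 → f29]. ⇒ new: f24, f29.
[3] (8) [f24 ∧ f29 → f9]. ⇒ new: f9.
[4] (11) [f9 ∧ f39 → f36]. ⇒ new: f36.
f36 first appears in round 4.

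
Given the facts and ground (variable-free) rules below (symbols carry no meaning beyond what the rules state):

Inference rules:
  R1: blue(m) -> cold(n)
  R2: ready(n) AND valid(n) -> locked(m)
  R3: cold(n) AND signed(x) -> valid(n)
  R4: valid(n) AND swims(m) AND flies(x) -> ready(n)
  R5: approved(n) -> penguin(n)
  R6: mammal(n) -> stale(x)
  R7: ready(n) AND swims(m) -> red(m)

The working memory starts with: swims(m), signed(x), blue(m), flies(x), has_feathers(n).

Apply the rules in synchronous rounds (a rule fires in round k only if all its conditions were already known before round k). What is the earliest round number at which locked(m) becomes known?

Round 1 — R1, derive cold(n).
Round 2 — R3, derive valid(n).
Round 3 — R4, derive ready(n).
Round 4 — R2, R7, derive locked(m), red(m).
locked(m) first appears in round 4.

4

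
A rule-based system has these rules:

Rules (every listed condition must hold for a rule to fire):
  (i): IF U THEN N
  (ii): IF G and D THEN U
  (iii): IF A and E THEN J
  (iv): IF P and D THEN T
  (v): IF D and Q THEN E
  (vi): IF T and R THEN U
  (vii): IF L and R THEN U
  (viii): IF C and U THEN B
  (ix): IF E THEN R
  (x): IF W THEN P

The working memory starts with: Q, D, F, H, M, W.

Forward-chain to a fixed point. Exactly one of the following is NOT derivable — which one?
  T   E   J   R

Round 1: (v) [IF D and Q THEN E]; (x) [IF W THEN P]. New: E, P.
Round 2: (iv) [IF P and D THEN T]; (ix) [IF E THEN R]. New: T, R.
Round 3: (vi) [IF T and R THEN U]. New: U.
Round 4: (i) [IF U THEN N]. New: N.
Derived: R (round 2), T (round 2), E (round 1). J never appears in any round.

J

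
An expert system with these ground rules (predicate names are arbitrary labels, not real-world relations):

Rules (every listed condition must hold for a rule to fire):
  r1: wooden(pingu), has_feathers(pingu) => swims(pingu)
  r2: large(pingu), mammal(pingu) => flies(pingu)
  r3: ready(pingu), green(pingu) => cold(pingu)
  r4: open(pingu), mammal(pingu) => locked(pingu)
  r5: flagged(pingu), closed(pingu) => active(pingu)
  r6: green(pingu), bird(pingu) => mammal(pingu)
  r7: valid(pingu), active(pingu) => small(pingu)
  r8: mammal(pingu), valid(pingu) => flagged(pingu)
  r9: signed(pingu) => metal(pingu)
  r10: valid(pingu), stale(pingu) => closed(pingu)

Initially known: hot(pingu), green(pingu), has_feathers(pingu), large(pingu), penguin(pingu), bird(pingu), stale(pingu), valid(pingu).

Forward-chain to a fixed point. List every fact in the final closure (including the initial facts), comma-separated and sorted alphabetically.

active(pingu), bird(pingu), closed(pingu), flagged(pingu), flies(pingu), green(pingu), has_feathers(pingu), hot(pingu), large(pingu), mammal(pingu), penguin(pingu), small(pingu), stale(pingu), valid(pingu)

Round 1: r6 [green(pingu), bird(pingu) => mammal(pingu)]; r10 [valid(pingu), stale(pingu) => closed(pingu)]. Adds mammal(pingu), closed(pingu).
Round 2: r2 [large(pingu), mammal(pingu) => flies(pingu)]; r8 [mammal(pingu), valid(pingu) => flagged(pingu)]. Adds flies(pingu), flagged(pingu).
Round 3: r5 [flagged(pingu), closed(pingu) => active(pingu)]. Adds active(pingu).
Round 4: r7 [valid(pingu), active(pingu) => small(pingu)]. Adds small(pingu).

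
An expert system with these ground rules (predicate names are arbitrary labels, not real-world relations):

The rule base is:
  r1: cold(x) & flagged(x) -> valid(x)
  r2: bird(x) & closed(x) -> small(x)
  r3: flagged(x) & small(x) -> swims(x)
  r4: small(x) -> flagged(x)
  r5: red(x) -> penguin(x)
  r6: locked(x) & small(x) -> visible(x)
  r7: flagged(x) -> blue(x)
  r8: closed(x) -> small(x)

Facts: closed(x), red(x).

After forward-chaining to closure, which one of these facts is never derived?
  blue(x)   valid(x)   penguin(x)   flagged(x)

[1] r5 [red(x) -> penguin(x)]; r8 [closed(x) -> small(x)]. ⇒ new: penguin(x), small(x).
[2] r4 [small(x) -> flagged(x)]. ⇒ new: flagged(x).
[3] r3 [flagged(x) & small(x) -> swims(x)]; r7 [flagged(x) -> blue(x)]. ⇒ new: swims(x), blue(x).
Derived: flagged(x) (round 2), blue(x) (round 3), penguin(x) (round 1). valid(x) never appears in any round.

valid(x)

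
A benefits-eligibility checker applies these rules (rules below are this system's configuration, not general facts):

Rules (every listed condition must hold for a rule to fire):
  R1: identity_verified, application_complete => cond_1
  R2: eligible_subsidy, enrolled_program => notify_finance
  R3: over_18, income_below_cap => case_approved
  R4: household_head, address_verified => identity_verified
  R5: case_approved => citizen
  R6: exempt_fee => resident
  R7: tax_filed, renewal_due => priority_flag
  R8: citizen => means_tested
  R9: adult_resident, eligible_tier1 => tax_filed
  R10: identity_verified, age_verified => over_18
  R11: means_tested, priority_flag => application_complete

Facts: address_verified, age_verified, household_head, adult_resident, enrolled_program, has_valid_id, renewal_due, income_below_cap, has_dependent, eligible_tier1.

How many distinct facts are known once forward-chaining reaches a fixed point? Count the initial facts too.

[1] R4 [household_head, address_verified => identity_verified]; R9 [adult_resident, eligible_tier1 => tax_filed]. ⇒ new: identity_verified, tax_filed.
[2] R7 [tax_filed, renewal_due => priority_flag]; R10 [identity_verified, age_verified => over_18]. ⇒ new: priority_flag, over_18.
[3] R3 [over_18, income_below_cap => case_approved]. ⇒ new: case_approved.
[4] R5 [case_approved => citizen]. ⇒ new: citizen.
[5] R8 [citizen => means_tested]. ⇒ new: means_tested.
[6] R11 [means_tested, priority_flag => application_complete]. ⇒ new: application_complete.
[7] R1 [identity_verified, application_complete => cond_1]. ⇒ new: cond_1.
Closure: {address_verified, adult_resident, age_verified, application_complete, case_approved, citizen, cond_1, eligible_tier1, enrolled_program, has_dependent, has_valid_id, household_head, identity_verified, income_below_cap, means_tested, over_18, priority_flag, renewal_due, tax_filed} — 19 facts.

19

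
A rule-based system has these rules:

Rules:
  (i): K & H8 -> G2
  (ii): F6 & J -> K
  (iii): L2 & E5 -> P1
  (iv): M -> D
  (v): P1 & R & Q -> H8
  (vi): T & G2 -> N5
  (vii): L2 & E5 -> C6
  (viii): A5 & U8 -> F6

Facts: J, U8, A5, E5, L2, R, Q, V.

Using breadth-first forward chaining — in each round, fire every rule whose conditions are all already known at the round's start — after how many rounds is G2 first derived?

3

[1] (iii) [L2 & E5 -> P1]; (vii) [L2 & E5 -> C6]; (viii) [A5 & U8 -> F6]. ⇒ new: P1, C6, F6.
[2] (ii) [F6 & J -> K]; (v) [P1 & R & Q -> H8]. ⇒ new: K, H8.
[3] (i) [K & H8 -> G2]. ⇒ new: G2.
G2 first appears in round 3.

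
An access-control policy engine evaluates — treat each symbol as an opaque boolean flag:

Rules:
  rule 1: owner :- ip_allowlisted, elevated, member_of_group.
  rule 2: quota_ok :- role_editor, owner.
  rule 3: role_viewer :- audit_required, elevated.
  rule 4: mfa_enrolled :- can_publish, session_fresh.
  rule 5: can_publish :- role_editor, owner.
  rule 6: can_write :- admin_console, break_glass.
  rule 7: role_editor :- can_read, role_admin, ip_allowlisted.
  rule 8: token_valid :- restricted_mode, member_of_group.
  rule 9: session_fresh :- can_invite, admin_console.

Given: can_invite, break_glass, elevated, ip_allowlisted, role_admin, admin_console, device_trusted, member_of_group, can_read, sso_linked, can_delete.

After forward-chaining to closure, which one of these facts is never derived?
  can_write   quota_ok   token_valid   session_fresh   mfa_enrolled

token_valid

Round 1 — rule 1, rule 6, rule 7, rule 9, derive owner, can_write, role_editor, session_fresh.
Round 2 — rule 2, rule 5, derive quota_ok, can_publish.
Round 3 — rule 4, derive mfa_enrolled.
Derived: can_write (round 1), quota_ok (round 2), session_fresh (round 1), mfa_enrolled (round 3). token_valid never appears in any round.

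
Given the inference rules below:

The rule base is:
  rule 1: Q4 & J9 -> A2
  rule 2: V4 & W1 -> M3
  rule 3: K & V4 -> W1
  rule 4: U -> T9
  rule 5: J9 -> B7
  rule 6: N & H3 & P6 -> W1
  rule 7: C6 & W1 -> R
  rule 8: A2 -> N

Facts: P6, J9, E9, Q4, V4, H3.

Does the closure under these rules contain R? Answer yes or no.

no

Round 1: rule 1 [Q4 & J9 -> A2]; rule 5 [J9 -> B7]. New: A2, B7.
Round 2: rule 8 [A2 -> N]. New: N.
Round 3: rule 6 [N & H3 & P6 -> W1]. New: W1.
Round 4: rule 2 [V4 & W1 -> M3]. New: M3.
Fixed point reached. R is concluded only by rule 7; rule 7 needs C6 (never derived).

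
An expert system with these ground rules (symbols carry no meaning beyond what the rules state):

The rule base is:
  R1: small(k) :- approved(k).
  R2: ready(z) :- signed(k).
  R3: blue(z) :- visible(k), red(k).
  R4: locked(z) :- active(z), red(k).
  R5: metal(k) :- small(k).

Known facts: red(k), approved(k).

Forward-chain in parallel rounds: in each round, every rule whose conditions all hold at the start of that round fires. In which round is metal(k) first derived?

Round 1: R1 [small(k) :- approved(k).]. Adds small(k).
Round 2: R5 [metal(k) :- small(k).]. Adds metal(k).
metal(k) first appears in round 2.

2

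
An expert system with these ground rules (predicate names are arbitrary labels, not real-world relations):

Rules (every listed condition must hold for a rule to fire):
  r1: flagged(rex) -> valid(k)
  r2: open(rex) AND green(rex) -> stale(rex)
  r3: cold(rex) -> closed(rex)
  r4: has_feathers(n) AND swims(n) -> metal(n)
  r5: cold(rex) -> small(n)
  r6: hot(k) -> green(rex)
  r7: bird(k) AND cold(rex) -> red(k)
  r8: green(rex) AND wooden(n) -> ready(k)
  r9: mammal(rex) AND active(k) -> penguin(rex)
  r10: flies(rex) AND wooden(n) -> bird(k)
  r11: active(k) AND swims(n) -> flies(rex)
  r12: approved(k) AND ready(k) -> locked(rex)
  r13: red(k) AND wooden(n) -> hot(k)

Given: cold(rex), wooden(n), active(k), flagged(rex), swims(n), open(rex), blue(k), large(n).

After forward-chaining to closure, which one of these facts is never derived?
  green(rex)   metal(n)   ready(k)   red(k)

Round 1 fires r1, r3, r5, r11, giving valid(k), closed(rex), small(n), flies(rex).
Round 2 fires r10, giving bird(k).
Round 3 fires r7, giving red(k).
Round 4 fires r13, giving hot(k).
Round 5 fires r6, giving green(rex).
Round 6 fires r2, r8, giving stale(rex), ready(k).
Derived: green(rex) (round 5), ready(k) (round 6), red(k) (round 3). metal(n) never appears in any round.

metal(n)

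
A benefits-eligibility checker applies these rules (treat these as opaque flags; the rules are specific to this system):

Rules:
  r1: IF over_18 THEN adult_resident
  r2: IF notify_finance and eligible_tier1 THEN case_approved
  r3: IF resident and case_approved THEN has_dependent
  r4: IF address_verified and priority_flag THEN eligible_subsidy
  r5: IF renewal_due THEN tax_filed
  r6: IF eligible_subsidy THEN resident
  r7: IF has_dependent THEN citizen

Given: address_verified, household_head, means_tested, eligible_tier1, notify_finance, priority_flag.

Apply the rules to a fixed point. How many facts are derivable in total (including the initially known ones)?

11

Round 1: r2 [IF notify_finance and eligible_tier1 THEN case_approved]; r4 [IF address_verified and priority_flag THEN eligible_subsidy]. Adds case_approved, eligible_subsidy.
Round 2: r6 [IF eligible_subsidy THEN resident]. Adds resident.
Round 3: r3 [IF resident and case_approved THEN has_dependent]. Adds has_dependent.
Round 4: r7 [IF has_dependent THEN citizen]. Adds citizen.
Closure: {address_verified, case_approved, citizen, eligible_subsidy, eligible_tier1, has_dependent, household_head, means_tested, notify_finance, priority_flag, resident} — 11 facts.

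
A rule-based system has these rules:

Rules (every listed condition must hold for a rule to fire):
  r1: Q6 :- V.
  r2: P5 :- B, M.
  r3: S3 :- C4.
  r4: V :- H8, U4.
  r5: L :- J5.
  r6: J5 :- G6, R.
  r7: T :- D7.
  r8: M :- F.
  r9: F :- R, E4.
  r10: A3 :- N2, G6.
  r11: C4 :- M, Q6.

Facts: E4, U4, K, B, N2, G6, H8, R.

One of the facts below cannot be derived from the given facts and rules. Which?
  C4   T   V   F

T

Round 1 fires r4, r6, r9, r10, giving V, J5, F, A3.
Round 2 fires r1, r5, r8, giving Q6, L, M.
Round 3 fires r2, r11, giving P5, C4.
Round 4 fires r3, giving S3.
Derived: V (round 1), C4 (round 3), F (round 1). T never appears in any round.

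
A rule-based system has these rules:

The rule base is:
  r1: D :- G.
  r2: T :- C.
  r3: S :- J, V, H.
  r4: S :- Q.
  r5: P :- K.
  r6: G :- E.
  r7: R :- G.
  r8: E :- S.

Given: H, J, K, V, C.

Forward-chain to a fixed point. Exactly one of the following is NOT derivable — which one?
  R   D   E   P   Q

Q

Round 1: r2 [T :- C.]; r3 [S :- J, V, H.]; r5 [P :- K.]. New: T, S, P.
Round 2: r8 [E :- S.]. New: E.
Round 3: r6 [G :- E.]. New: G.
Round 4: r1 [D :- G.]; r7 [R :- G.]. New: D, R.
Derived: E (round 2), R (round 4), D (round 4), P (round 1). Q never appears in any round.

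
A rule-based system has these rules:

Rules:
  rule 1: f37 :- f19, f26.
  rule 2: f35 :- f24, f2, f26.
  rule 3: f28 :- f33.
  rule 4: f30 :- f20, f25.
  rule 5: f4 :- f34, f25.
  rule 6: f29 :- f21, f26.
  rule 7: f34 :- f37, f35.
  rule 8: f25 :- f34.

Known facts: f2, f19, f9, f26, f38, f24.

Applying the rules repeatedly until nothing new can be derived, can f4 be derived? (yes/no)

Round 1: rule 1 [f37 :- f19, f26.]; rule 2 [f35 :- f24, f2, f26.]. New: f37, f35.
Round 2: rule 7 [f34 :- f37, f35.]. New: f34.
Round 3: rule 8 [f25 :- f34.]. New: f25.
Round 4: rule 5 [f4 :- f34, f25.]. New: f4.
f4 appears in round 4, so it is derivable.

yes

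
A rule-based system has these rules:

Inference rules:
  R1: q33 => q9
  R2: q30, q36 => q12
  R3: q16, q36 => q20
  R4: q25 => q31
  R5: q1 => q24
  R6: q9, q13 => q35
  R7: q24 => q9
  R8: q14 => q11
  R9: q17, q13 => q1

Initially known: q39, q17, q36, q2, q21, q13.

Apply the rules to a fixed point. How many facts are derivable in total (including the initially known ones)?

Round 1 — R9, derive q1.
Round 2 — R5, derive q24.
Round 3 — R7, derive q9.
Round 4 — R6, derive q35.
Closure: {q1, q13, q17, q2, q21, q24, q35, q36, q39, q9} — 10 facts.

10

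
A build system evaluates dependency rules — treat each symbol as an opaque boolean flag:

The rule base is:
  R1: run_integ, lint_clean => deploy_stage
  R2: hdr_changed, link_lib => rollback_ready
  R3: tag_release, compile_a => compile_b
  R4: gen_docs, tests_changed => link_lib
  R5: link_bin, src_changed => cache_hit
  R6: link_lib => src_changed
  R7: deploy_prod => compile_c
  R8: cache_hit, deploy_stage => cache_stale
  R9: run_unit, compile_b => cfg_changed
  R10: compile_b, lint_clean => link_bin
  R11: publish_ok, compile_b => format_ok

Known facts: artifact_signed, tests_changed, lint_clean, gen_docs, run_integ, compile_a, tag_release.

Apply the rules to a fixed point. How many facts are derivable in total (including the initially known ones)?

Round 1: R1 [run_integ, lint_clean => deploy_stage]; R3 [tag_release, compile_a => compile_b]; R4 [gen_docs, tests_changed => link_lib]. New: deploy_stage, compile_b, link_lib.
Round 2: R6 [link_lib => src_changed]; R10 [compile_b, lint_clean => link_bin]. New: src_changed, link_bin.
Round 3: R5 [link_bin, src_changed => cache_hit]. New: cache_hit.
Round 4: R8 [cache_hit, deploy_stage => cache_stale]. New: cache_stale.
Closure: {artifact_signed, cache_hit, cache_stale, compile_a, compile_b, deploy_stage, gen_docs, link_bin, link_lib, lint_clean, run_integ, src_changed, tag_release, tests_changed} — 14 facts.

14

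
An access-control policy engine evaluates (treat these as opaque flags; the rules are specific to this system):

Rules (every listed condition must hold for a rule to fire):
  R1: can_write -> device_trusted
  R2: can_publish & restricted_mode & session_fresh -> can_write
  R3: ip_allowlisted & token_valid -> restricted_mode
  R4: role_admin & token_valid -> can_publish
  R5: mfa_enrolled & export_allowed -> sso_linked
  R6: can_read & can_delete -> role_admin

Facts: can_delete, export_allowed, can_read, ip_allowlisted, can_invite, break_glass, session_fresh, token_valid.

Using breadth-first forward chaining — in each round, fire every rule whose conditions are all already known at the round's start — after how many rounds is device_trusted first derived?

4

Round 1: R3 [ip_allowlisted & token_valid -> restricted_mode]; R6 [can_read & can_delete -> role_admin]. Adds restricted_mode, role_admin.
Round 2: R4 [role_admin & token_valid -> can_publish]. Adds can_publish.
Round 3: R2 [can_publish & restricted_mode & session_fresh -> can_write]. Adds can_write.
Round 4: R1 [can_write -> device_trusted]. Adds device_trusted.
device_trusted first appears in round 4.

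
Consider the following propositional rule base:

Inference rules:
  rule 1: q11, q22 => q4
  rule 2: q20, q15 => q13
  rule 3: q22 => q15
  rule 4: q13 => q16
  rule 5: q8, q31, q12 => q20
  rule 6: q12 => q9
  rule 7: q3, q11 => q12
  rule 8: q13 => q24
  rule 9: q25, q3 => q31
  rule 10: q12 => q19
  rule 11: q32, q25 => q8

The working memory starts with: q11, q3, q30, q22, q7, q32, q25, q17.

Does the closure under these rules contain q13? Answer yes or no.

Round 1: rule 1 [q11, q22 => q4]; rule 3 [q22 => q15]; rule 7 [q3, q11 => q12]; rule 9 [q25, q3 => q31]; rule 11 [q32, q25 => q8]. New: q4, q15, q12, q31, q8.
Round 2: rule 5 [q8, q31, q12 => q20]; rule 6 [q12 => q9]; rule 10 [q12 => q19]. New: q20, q9, q19.
Round 3: rule 2 [q20, q15 => q13]. New: q13.
Round 4: rule 4 [q13 => q16]; rule 8 [q13 => q24]. New: q16, q24.
q13 appears in round 3, so it is derivable.

yes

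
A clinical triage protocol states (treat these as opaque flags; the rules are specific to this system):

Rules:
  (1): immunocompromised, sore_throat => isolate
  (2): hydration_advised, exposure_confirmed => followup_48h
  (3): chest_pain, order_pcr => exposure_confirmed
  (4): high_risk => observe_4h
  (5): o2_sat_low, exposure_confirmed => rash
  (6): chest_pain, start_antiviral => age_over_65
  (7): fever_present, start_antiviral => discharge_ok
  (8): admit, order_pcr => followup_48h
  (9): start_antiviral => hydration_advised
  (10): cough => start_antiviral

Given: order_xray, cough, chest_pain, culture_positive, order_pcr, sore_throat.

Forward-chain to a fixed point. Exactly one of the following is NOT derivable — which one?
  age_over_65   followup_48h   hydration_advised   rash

[1] (3) [chest_pain, order_pcr => exposure_confirmed]; (10) [cough => start_antiviral]. ⇒ new: exposure_confirmed, start_antiviral.
[2] (6) [chest_pain, start_antiviral => age_over_65]; (9) [start_antiviral => hydration_advised]. ⇒ new: age_over_65, hydration_advised.
[3] (2) [hydration_advised, exposure_confirmed => followup_48h]. ⇒ new: followup_48h.
Derived: age_over_65 (round 2), followup_48h (round 3), hydration_advised (round 2). rash never appears in any round.

rash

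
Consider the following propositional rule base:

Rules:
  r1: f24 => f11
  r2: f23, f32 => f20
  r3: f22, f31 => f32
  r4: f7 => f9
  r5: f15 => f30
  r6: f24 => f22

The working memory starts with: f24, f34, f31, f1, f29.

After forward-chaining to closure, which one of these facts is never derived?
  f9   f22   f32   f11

f9

Round 1 fires r1, r6, giving f11, f22.
Round 2 fires r3, giving f32.
Derived: f11 (round 1), f32 (round 2), f22 (round 1). f9 never appears in any round.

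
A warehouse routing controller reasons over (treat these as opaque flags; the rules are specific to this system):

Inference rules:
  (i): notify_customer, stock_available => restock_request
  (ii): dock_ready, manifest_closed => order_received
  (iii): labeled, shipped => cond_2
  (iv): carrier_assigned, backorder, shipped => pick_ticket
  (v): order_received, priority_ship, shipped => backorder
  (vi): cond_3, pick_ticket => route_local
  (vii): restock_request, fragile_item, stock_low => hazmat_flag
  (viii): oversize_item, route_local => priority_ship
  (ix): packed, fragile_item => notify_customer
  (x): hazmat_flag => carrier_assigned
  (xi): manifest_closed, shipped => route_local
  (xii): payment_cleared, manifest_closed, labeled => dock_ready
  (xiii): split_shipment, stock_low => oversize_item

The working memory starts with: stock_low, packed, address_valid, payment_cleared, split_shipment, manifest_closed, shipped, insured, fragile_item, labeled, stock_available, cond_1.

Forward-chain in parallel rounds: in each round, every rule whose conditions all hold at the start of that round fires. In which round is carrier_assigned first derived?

4

Round 1: (iii) [labeled, shipped => cond_2]; (ix) [packed, fragile_item => notify_customer]; (xi) [manifest_closed, shipped => route_local]; (xii) [payment_cleared, manifest_closed, labeled => dock_ready]; (xiii) [split_shipment, stock_low => oversize_item]. Adds cond_2, notify_customer, route_local, dock_ready, oversize_item.
Round 2: (i) [notify_customer, stock_available => restock_request]; (ii) [dock_ready, manifest_closed => order_received]; (viii) [oversize_item, route_local => priority_ship]. Adds restock_request, order_received, priority_ship.
Round 3: (v) [order_received, priority_ship, shipped => backorder]; (vii) [restock_request, fragile_item, stock_low => hazmat_flag]. Adds backorder, hazmat_flag.
Round 4: (x) [hazmat_flag => carrier_assigned]. Adds carrier_assigned.
carrier_assigned first appears in round 4.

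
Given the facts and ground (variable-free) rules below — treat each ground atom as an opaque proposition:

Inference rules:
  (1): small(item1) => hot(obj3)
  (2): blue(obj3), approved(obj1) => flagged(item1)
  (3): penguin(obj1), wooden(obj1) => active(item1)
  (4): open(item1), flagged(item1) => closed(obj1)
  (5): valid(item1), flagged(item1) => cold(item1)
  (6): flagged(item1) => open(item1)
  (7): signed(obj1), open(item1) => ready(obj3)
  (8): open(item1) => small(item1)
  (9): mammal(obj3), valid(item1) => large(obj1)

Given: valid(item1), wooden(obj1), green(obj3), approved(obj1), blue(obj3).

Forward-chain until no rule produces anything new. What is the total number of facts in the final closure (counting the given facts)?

Round 1 fires (2), giving flagged(item1).
Round 2 fires (5), (6), giving cold(item1), open(item1).
Round 3 fires (4), (8), giving closed(obj1), small(item1).
Round 4 fires (1), giving hot(obj3).
Closure: {approved(obj1), blue(obj3), closed(obj1), cold(item1), flagged(item1), green(obj3), hot(obj3), open(item1), small(item1), valid(item1), wooden(obj1)} — 11 facts.

11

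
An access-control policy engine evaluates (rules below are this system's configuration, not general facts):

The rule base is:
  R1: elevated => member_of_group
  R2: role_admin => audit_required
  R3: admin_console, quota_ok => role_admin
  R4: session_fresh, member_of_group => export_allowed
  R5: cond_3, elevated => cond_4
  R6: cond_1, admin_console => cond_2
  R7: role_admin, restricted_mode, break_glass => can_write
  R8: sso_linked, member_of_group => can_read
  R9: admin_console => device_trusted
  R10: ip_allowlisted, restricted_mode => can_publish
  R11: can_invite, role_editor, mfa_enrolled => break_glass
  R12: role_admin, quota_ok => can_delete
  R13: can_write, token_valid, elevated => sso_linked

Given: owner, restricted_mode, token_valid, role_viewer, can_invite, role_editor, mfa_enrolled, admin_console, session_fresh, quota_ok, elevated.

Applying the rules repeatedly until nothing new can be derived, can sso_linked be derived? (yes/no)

yes

Round 1: R1 [elevated => member_of_group]; R3 [admin_console, quota_ok => role_admin]; R9 [admin_console => device_trusted]; R11 [can_invite, role_editor, mfa_enrolled => break_glass]. Adds member_of_group, role_admin, device_trusted, break_glass.
Round 2: R2 [role_admin => audit_required]; R4 [session_fresh, member_of_group => export_allowed]; R7 [role_admin, restricted_mode, break_glass => can_write]; R12 [role_admin, quota_ok => can_delete]. Adds audit_required, export_allowed, can_write, can_delete.
Round 3: R13 [can_write, token_valid, elevated => sso_linked]. Adds sso_linked.
Round 4: R8 [sso_linked, member_of_group => can_read]. Adds can_read.
sso_linked appears in round 3, so it is derivable.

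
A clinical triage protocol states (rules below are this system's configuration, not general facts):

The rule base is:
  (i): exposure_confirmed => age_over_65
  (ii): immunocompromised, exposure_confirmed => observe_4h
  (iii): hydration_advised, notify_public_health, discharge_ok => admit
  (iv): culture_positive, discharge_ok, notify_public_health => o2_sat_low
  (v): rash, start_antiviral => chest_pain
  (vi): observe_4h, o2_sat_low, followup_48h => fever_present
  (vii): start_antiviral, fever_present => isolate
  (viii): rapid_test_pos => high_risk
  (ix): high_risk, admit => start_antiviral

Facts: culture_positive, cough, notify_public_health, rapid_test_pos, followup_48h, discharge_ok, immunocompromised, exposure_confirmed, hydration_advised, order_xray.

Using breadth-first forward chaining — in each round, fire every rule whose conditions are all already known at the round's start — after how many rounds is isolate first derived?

3

Round 1 fires (i), (ii), (iii), (iv), (viii), giving age_over_65, observe_4h, admit, o2_sat_low, high_risk.
Round 2 fires (vi), (ix), giving fever_present, start_antiviral.
Round 3 fires (vii), giving isolate.
isolate first appears in round 3.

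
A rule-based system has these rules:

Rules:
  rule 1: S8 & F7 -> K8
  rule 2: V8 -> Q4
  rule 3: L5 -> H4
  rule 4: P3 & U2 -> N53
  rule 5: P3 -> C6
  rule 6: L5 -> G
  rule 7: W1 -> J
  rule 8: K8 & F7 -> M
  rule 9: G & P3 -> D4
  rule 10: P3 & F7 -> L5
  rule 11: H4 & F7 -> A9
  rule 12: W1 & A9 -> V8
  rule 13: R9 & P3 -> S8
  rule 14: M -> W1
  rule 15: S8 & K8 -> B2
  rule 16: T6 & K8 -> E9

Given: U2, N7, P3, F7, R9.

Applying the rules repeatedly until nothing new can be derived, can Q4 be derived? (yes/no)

yes

Round 1: rule 4 [P3 & U2 -> N53]; rule 5 [P3 -> C6]; rule 10 [P3 & F7 -> L5]; rule 13 [R9 & P3 -> S8]. New: N53, C6, L5, S8.
Round 2: rule 1 [S8 & F7 -> K8]; rule 3 [L5 -> H4]; rule 6 [L5 -> G]. New: K8, H4, G.
Round 3: rule 8 [K8 & F7 -> M]; rule 9 [G & P3 -> D4]; rule 11 [H4 & F7 -> A9]; rule 15 [S8 & K8 -> B2]. New: M, D4, A9, B2.
Round 4: rule 14 [M -> W1]. New: W1.
Round 5: rule 7 [W1 -> J]; rule 12 [W1 & A9 -> V8]. New: J, V8.
Round 6: rule 2 [V8 -> Q4]. New: Q4.
Q4 appears in round 6, so it is derivable.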